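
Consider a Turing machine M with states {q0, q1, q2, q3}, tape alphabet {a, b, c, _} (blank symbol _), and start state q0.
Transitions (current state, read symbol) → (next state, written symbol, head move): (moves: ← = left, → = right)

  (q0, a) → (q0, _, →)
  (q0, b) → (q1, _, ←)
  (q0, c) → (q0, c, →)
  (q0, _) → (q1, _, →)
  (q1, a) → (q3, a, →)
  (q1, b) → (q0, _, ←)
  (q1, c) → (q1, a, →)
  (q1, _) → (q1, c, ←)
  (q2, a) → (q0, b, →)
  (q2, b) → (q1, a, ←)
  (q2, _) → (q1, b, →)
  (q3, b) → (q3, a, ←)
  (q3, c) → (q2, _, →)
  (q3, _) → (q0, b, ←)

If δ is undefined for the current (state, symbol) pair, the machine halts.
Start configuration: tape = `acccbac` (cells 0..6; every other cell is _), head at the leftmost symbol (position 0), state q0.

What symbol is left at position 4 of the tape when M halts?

q0 | [a]cccbac_____   read a → write _, move →, go to q0
q0 | _[c]ccbac_____   read c → write c, move →, go to q0
q0 | _c[c]cbac_____   read c → write c, move →, go to q0
q0 | _cc[c]bac_____   read c → write c, move →, go to q0
q0 | _ccc[b]ac_____   read b → write _, move ←, go to q1
q1 | _cc[c]_ac_____   read c → write a, move →, go to q1
q1 | _cca[_]ac_____   read _ → write c, move ←, go to q1
q1 | _cc[a]cac_____   read a → write a, move →, go to q3
q3 | _cca[c]ac_____   read c → write _, move →, go to q2
q2 | _cca_[a]c_____   read a → write b, move →, go to q0
q0 | _cca_b[c]_____   read c → write c, move →, go to q0
q0 | _cca_bc[_]____   read _ → write _, move →, go to q1
q1 | _cca_bc_[_]___   read _ → write c, move ←, go to q1
q1 | _cca_bc[_]c___   read _ → write c, move ←, go to q1
q1 | _cca_b[c]cc___   read c → write a, move →, go to q1
q1 | _cca_ba[c]c___   read c → write a, move →, go to q1
q1 | _cca_baa[c]___   read c → write a, move →, go to q1
q1 | _cca_baaa[_]__   read _ → write c, move ←, go to q1
q1 | _cca_baa[a]c__   read a → write a, move →, go to q3
q3 | _cca_baaa[c]__   read c → write _, move →, go to q2
q2 | _cca_baaa_[_]_   read _ → write b, move →, go to q1
q1 | _cca_baaa_b[_]   read _ → write c, move ←, go to q1
q1 | _cca_baaa_[b]c   read b → write _, move ←, go to q0
q0 | _cca_baaa[_]_c   read _ → write _, move →, go to q1
q1 | _cca_baaa_[_]c   read _ → write c, move ←, go to q1
q1 | _cca_baaa[_]cc   read _ → write c, move ←, go to q1
q1 | _cca_baa[a]ccc   read a → write a, move →, go to q3
q3 | _cca_baaa[c]cc   read c → write _, move →, go to q2
q2 | _cca_baaa_[c]c
Cell 4 holds _ when M halts.

_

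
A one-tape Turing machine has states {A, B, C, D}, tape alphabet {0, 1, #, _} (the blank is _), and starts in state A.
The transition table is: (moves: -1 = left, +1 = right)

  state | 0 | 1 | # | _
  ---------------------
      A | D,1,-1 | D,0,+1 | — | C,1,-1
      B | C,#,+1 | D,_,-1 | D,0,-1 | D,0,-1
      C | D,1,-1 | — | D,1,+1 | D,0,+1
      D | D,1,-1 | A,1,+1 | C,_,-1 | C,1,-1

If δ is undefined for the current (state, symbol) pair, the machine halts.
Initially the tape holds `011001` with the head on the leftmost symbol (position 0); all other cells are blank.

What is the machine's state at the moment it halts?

A | __[0]11001_   read 0 → write 1, move -1, go to D
D | _[_]111001_   read _ → write 1, move -1, go to C
C | [_]1111001_   read _ → write 0, move +1, go to D
D | 0[1]111001_   read 1 → write 1, move +1, go to A
A | 01[1]11001_   read 1 → write 0, move +1, go to D
D | 010[1]1001_   read 1 → write 1, move +1, go to A
A | 0101[1]001_   read 1 → write 0, move +1, go to D
D | 01010[0]01_   read 0 → write 1, move -1, go to D
D | 0101[0]101_   read 0 → write 1, move -1, go to D
D | 010[1]1101_   read 1 → write 1, move +1, go to A
A | 0101[1]101_   read 1 → write 0, move +1, go to D
D | 01010[1]01_   read 1 → write 1, move +1, go to A
A | 010101[0]1_   read 0 → write 1, move -1, go to D
D | 01010[1]11_   read 1 → write 1, move +1, go to A
A | 010101[1]1_   read 1 → write 0, move +1, go to D
D | 0101010[1]_   read 1 → write 1, move +1, go to A
A | 01010101[_]   read _ → write 1, move -1, go to C
C | 0101010[1]1
No transition is defined for (C, 1); M halts in state C.

C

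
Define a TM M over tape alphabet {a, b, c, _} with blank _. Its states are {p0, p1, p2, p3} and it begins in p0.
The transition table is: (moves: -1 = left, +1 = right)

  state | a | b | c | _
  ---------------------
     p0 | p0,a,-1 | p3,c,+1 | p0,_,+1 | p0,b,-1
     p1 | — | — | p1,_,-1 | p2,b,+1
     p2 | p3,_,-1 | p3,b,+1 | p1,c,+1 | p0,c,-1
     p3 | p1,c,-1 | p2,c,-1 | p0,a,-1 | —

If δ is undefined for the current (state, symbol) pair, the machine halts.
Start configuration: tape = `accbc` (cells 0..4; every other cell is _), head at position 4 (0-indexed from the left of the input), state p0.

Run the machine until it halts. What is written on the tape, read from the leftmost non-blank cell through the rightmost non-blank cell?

p0 | accb[c]_   read c → write _, move +1, go to p0
p0 | accb_[_]   read _ → write b, move -1, go to p0
p0 | accb[_]b   read _ → write b, move -1, go to p0
p0 | acc[b]bb   read b → write c, move +1, go to p3
p3 | accc[b]b   read b → write c, move -1, go to p2
p2 | acc[c]cb   read c → write c, move +1, go to p1
p1 | accc[c]b   read c → write _, move -1, go to p1
p1 | acc[c]_b   read c → write _, move -1, go to p1
p1 | ac[c]__b   read c → write _, move -1, go to p1
p1 | a[c]___b   read c → write _, move -1, go to p1
p1 | [a]____b
The non-blank tape span at halt is a____b.

a____b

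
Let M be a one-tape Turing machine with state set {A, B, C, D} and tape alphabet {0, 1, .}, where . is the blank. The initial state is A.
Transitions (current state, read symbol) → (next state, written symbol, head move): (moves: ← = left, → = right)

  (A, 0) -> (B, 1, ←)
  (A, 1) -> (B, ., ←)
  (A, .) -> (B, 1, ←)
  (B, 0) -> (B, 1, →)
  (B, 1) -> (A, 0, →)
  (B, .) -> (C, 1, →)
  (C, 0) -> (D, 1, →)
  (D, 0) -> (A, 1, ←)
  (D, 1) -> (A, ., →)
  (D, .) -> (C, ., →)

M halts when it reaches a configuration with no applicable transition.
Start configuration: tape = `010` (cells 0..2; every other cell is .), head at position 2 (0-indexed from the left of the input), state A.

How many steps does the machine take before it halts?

5

A | 01[0].   read 0 → write 1, move ←, go to B
B | 0[1]1.   read 1 → write 0, move →, go to A
A | 00[1].   read 1 → write ., move ←, go to B
B | 0[0]..   read 0 → write 1, move →, go to B
B | 01[.].   read . → write 1, move →, go to C
C | 011[.]
M halts after 5 transitions.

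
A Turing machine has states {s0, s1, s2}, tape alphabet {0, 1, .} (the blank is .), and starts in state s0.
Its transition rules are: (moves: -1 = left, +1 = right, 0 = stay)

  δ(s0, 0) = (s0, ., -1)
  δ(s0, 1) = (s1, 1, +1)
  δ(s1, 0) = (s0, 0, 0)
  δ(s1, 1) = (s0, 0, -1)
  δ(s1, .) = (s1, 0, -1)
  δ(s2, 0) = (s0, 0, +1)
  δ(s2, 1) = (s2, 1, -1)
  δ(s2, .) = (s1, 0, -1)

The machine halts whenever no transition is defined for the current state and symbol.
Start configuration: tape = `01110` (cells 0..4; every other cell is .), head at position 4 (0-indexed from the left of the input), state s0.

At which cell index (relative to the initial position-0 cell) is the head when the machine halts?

-1

s0 | .0111[0]   read 0 → write ., move -1, go to s0
s0 | .011[1].   read 1 → write 1, move +1, go to s1
s1 | .0111[.]   read . → write 0, move -1, go to s1
s1 | .011[1]0   read 1 → write 0, move -1, go to s0
s0 | .01[1]00   read 1 → write 1, move +1, go to s1
s1 | .011[0]0   read 0 → write 0, move 0, go to s0
s0 | .011[0]0   read 0 → write ., move -1, go to s0
s0 | .01[1].0   read 1 → write 1, move +1, go to s1
s1 | .011[.]0   read . → write 0, move -1, go to s1
s1 | .01[1]00   read 1 → write 0, move -1, go to s0
s0 | .0[1]000   read 1 → write 1, move +1, go to s1
s1 | .01[0]00   read 0 → write 0, move 0, go to s0
s0 | .01[0]00   read 0 → write ., move -1, go to s0
s0 | .0[1].00   read 1 → write 1, move +1, go to s1
s1 | .01[.]00   read . → write 0, move -1, go to s1
s1 | .0[1]000   read 1 → write 0, move -1, go to s0
s0 | .[0]0000   read 0 → write ., move -1, go to s0
s0 | [.].0000
At halt the head is at cell -1.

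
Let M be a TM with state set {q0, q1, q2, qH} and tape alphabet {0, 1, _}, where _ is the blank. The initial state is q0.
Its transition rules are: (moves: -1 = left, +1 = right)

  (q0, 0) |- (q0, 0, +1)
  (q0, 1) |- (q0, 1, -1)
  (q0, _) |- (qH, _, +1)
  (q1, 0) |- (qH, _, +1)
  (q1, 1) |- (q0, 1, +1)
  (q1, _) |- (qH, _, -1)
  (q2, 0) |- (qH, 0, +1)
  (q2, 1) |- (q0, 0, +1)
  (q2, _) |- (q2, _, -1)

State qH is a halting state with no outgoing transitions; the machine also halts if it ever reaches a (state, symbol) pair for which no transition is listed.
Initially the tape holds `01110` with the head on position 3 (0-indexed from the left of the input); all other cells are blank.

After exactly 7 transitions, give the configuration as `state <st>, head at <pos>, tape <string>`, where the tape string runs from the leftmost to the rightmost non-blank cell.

q0 | 011[1]0   read 1 → write 1, move -1, go to q0
q0 | 01[1]10   read 1 → write 1, move -1, go to q0
q0 | 0[1]110   read 1 → write 1, move -1, go to q0
q0 | [0]1110   read 0 → write 0, move +1, go to q0
q0 | 0[1]110   read 1 → write 1, move -1, go to q0
q0 | [0]1110   read 0 → write 0, move +1, go to q0
q0 | 0[1]110   read 1 → write 1, move -1, go to q0
q0 | [0]1110
After 7 steps: state q0, head at 0, tape 01110.

state q0, head at 0, tape 01110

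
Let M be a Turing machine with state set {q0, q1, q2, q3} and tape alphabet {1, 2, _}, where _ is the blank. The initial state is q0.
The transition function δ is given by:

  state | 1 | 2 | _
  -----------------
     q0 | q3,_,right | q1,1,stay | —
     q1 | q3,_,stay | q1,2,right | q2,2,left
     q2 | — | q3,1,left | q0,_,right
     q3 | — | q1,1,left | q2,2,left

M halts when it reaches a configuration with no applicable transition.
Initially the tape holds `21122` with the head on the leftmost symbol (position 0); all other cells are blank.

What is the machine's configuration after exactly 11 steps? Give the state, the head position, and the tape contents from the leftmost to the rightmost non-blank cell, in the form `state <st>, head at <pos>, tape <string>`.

state q2, head at -1, tape 21122

q0 | _[2]1122   read 2 → write 1, move stay, go to q1
q1 | _[1]1122   read 1 → write _, move stay, go to q3
q3 | _[_]1122   read _ → write 2, move left, go to q2
q2 | [_]21122   read _ → write _, move right, go to q0
q0 | _[2]1122   read 2 → write 1, move stay, go to q1
q1 | _[1]1122   read 1 → write _, move stay, go to q3
q3 | _[_]1122   read _ → write 2, move left, go to q2
q2 | [_]21122   read _ → write _, move right, go to q0
q0 | _[2]1122   read 2 → write 1, move stay, go to q1
q1 | _[1]1122   read 1 → write _, move stay, go to q3
q3 | _[_]1122   read _ → write 2, move left, go to q2
q2 | [_]21122
After 11 steps: state q2, head at -1, tape 21122.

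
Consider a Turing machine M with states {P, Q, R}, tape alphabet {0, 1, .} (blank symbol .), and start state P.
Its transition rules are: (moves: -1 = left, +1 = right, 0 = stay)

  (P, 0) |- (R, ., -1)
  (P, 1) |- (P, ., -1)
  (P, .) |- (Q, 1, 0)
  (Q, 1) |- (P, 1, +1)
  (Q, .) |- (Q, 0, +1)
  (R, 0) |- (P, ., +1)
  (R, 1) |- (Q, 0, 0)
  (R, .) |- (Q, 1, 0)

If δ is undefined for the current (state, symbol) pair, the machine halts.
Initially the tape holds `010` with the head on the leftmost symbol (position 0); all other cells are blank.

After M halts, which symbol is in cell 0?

state=P head=0 tape=..[0]10   (P,0)→(R,.,-1)
state=R head=-1 tape=.[.].10   (R,.)→(Q,1,0)
state=Q head=-1 tape=.[1].10   (Q,1)→(P,1,+1)
state=P head=0 tape=.1[.]10   (P,.)→(Q,1,0)
state=Q head=0 tape=.1[1]10   (Q,1)→(P,1,+1)
state=P head=1 tape=.11[1]0   (P,1)→(P,.,-1)
state=P head=0 tape=.1[1].0   (P,1)→(P,.,-1)
state=P head=-1 tape=.[1]..0   (P,1)→(P,.,-1)
state=P head=-2 tape=[.]...0   (P,.)→(Q,1,0)
state=Q head=-2 tape=[1]...0   (Q,1)→(P,1,+1)
state=P head=-1 tape=1[.]..0   (P,.)→(Q,1,0)
state=Q head=-1 tape=1[1]..0   (Q,1)→(P,1,+1)
state=P head=0 tape=11[.].0   (P,.)→(Q,1,0)
state=Q head=0 tape=11[1].0   (Q,1)→(P,1,+1)
state=P head=1 tape=111[.]0   (P,.)→(Q,1,0)
state=Q head=1 tape=111[1]0   (Q,1)→(P,1,+1)
state=P head=2 tape=1111[0]   (P,0)→(R,.,-1)
state=R head=1 tape=111[1].   (R,1)→(Q,0,0)
state=Q head=1 tape=111[0].
Cell 0 holds 1 when M halts.

1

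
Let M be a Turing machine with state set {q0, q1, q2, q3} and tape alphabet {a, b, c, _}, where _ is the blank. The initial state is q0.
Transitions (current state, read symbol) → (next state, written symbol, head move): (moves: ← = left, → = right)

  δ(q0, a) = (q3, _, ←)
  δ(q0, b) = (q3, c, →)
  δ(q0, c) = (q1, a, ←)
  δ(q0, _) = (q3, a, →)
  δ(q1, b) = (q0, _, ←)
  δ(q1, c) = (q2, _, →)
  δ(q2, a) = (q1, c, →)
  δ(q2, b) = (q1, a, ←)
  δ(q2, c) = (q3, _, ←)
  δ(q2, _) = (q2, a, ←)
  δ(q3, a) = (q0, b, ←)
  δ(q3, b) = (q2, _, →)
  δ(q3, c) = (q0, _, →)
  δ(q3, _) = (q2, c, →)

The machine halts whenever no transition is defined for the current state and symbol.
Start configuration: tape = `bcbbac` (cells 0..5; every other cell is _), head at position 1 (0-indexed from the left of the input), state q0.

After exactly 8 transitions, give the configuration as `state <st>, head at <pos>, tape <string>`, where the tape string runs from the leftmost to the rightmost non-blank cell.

state q2, head at 1, tape a_a_bac

q0 | _b[c]bbac   read c → write a, move ←, go to q1
q1 | _[b]abbac   read b → write _, move ←, go to q0
q0 | [_]_abbac   read _ → write a, move →, go to q3
q3 | a[_]abbac   read _ → write c, move →, go to q2
q2 | ac[a]bbac   read a → write c, move →, go to q1
q1 | acc[b]bac   read b → write _, move ←, go to q0
q0 | ac[c]_bac   read c → write a, move ←, go to q1
q1 | a[c]a_bac   read c → write _, move →, go to q2
q2 | a_[a]_bac
After 8 steps: state q2, head at 1, tape a_a_bac.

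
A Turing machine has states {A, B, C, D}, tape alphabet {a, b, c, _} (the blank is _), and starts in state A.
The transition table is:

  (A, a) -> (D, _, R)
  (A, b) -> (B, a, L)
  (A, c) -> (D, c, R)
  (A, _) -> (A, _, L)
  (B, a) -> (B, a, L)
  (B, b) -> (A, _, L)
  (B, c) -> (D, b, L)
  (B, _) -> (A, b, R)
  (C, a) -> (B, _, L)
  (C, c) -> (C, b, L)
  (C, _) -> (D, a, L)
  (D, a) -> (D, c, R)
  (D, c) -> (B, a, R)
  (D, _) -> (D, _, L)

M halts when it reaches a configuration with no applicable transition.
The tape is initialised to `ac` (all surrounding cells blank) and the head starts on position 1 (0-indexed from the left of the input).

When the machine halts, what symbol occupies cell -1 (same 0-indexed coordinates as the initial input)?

b

state=A head=1 tape=_a[c]___   (A,c)→(D,c,R)
state=D head=2 tape=_ac[_]__   (D,_)→(D,_,L)
state=D head=1 tape=_a[c]___   (D,c)→(B,a,R)
state=B head=2 tape=_aa[_]__   (B,_)→(A,b,R)
state=A head=3 tape=_aab[_]_   (A,_)→(A,_,L)
state=A head=2 tape=_aa[b]__   (A,b)→(B,a,L)
state=B head=1 tape=_a[a]a__   (B,a)→(B,a,L)
state=B head=0 tape=_[a]aa__   (B,a)→(B,a,L)
state=B head=-1 tape=[_]aaa__   (B,_)→(A,b,R)
state=A head=0 tape=b[a]aa__   (A,a)→(D,_,R)
state=D head=1 tape=b_[a]a__   (D,a)→(D,c,R)
state=D head=2 tape=b_c[a]__   (D,a)→(D,c,R)
state=D head=3 tape=b_cc[_]_   (D,_)→(D,_,L)
state=D head=2 tape=b_c[c]__   (D,c)→(B,a,R)
state=B head=3 tape=b_ca[_]_   (B,_)→(A,b,R)
state=A head=4 tape=b_cab[_]   (A,_)→(A,_,L)
state=A head=3 tape=b_ca[b]_   (A,b)→(B,a,L)
state=B head=2 tape=b_c[a]a_   (B,a)→(B,a,L)
state=B head=1 tape=b_[c]aa_   (B,c)→(D,b,L)
state=D head=0 tape=b[_]baa_   (D,_)→(D,_,L)
state=D head=-1 tape=[b]_baa_
Cell -1 holds b when M halts.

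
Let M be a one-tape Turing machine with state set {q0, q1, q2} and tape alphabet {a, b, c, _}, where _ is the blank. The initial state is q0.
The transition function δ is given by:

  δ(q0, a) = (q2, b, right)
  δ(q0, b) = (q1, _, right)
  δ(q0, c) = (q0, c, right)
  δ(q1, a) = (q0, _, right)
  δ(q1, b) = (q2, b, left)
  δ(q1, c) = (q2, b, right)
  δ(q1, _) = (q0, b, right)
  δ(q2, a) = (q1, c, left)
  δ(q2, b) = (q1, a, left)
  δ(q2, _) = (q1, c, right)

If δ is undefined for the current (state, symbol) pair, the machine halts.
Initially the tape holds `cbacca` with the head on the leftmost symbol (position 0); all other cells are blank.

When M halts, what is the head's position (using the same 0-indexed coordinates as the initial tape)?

q0 | [c]bacca___   read c → write c, move right, go to q0
q0 | c[b]acca___   read b → write _, move right, go to q1
q1 | c_[a]cca___   read a → write _, move right, go to q0
q0 | c__[c]ca___   read c → write c, move right, go to q0
q0 | c__c[c]a___   read c → write c, move right, go to q0
q0 | c__cc[a]___   read a → write b, move right, go to q2
q2 | c__ccb[_]__   read _ → write c, move right, go to q1
q1 | c__ccbc[_]_   read _ → write b, move right, go to q0
q0 | c__ccbcb[_]
At halt the head is at cell 8.

8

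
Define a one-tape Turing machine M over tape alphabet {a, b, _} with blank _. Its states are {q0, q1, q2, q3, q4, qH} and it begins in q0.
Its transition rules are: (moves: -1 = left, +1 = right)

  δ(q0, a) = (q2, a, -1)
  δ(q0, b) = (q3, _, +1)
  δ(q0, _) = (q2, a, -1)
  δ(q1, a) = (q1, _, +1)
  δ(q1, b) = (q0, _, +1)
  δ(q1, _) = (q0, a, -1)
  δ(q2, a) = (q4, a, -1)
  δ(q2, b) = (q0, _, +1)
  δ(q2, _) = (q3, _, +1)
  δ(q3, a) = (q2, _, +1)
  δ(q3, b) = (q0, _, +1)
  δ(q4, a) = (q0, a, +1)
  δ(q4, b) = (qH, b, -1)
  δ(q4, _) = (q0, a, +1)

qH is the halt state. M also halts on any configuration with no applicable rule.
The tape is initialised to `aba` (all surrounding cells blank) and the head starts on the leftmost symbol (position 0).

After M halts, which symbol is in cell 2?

_

q0 | _[a]ba__   read a → write a, move -1, go to q2
q2 | [_]aba__   read _ → write _, move +1, go to q3
q3 | _[a]ba__   read a → write _, move +1, go to q2
q2 | __[b]a__   read b → write _, move +1, go to q0
q0 | ___[a]__   read a → write a, move -1, go to q2
q2 | __[_]a__   read _ → write _, move +1, go to q3
q3 | ___[a]__   read a → write _, move +1, go to q2
q2 | ____[_]_   read _ → write _, move +1, go to q3
q3 | _____[_]
Cell 2 holds _ when M halts.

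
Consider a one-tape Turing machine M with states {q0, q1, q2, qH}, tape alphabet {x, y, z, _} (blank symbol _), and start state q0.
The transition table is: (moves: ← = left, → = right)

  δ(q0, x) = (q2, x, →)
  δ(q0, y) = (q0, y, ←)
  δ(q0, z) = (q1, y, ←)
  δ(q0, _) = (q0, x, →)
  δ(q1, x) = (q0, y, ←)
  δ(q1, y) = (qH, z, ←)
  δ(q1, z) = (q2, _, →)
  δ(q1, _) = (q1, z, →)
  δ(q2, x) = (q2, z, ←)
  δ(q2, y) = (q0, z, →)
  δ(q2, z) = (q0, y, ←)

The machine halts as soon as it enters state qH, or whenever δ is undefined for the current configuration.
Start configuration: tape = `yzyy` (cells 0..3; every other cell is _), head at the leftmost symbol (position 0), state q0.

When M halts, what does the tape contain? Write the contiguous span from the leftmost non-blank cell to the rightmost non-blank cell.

state=q0 head=0 tape=_[y]zyy   (q0,y)→(q0,y,←)
state=q0 head=-1 tape=[_]yzyy   (q0,_)→(q0,x,→)
state=q0 head=0 tape=x[y]zyy   (q0,y)→(q0,y,←)
state=q0 head=-1 tape=[x]yzyy   (q0,x)→(q2,x,→)
state=q2 head=0 tape=x[y]zyy   (q2,y)→(q0,z,→)
state=q0 head=1 tape=xz[z]yy   (q0,z)→(q1,y,←)
state=q1 head=0 tape=x[z]yyy   (q1,z)→(q2,_,→)
state=q2 head=1 tape=x_[y]yy   (q2,y)→(q0,z,→)
state=q0 head=2 tape=x_z[y]y   (q0,y)→(q0,y,←)
state=q0 head=1 tape=x_[z]yy   (q0,z)→(q1,y,←)
state=q1 head=0 tape=x[_]yyy   (q1,_)→(q1,z,→)
state=q1 head=1 tape=xz[y]yy   (q1,y)→(qH,z,←)
state=qH head=0 tape=x[z]zyy
The non-blank tape span at halt is xzzyy.

xzzyy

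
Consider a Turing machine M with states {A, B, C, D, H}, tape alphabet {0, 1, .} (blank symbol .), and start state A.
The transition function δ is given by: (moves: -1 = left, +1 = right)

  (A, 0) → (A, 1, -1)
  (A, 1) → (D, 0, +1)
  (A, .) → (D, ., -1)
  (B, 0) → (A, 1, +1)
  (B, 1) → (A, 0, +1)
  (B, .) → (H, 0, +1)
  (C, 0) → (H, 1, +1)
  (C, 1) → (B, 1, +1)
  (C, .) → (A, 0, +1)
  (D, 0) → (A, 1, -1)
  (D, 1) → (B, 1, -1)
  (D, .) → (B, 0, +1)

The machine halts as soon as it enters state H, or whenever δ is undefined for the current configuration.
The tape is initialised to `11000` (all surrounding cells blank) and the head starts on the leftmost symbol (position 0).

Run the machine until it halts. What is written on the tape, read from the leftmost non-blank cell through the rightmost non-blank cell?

1111000

state=A head=0 tape=[1]1000...   (A,1)→(D,0,+1)
state=D head=1 tape=0[1]000...   (D,1)→(B,1,-1)
state=B head=0 tape=[0]1000...   (B,0)→(A,1,+1)
state=A head=1 tape=1[1]000...   (A,1)→(D,0,+1)
state=D head=2 tape=10[0]00...   (D,0)→(A,1,-1)
state=A head=1 tape=1[0]100...   (A,0)→(A,1,-1)
state=A head=0 tape=[1]1100...   (A,1)→(D,0,+1)
state=D head=1 tape=0[1]100...   (D,1)→(B,1,-1)
state=B head=0 tape=[0]1100...   (B,0)→(A,1,+1)
state=A head=1 tape=1[1]100...   (A,1)→(D,0,+1)
state=D head=2 tape=10[1]00...   (D,1)→(B,1,-1)
state=B head=1 tape=1[0]100...   (B,0)→(A,1,+1)
state=A head=2 tape=11[1]00...   (A,1)→(D,0,+1)
state=D head=3 tape=110[0]0...   (D,0)→(A,1,-1)
state=A head=2 tape=11[0]10...   (A,0)→(A,1,-1)
state=A head=1 tape=1[1]110...   (A,1)→(D,0,+1)
state=D head=2 tape=10[1]10...   (D,1)→(B,1,-1)
state=B head=1 tape=1[0]110...   (B,0)→(A,1,+1)
state=A head=2 tape=11[1]10...   (A,1)→(D,0,+1)
state=D head=3 tape=110[1]0...   (D,1)→(B,1,-1)
state=B head=2 tape=11[0]10...   (B,0)→(A,1,+1)
state=A head=3 tape=111[1]0...   (A,1)→(D,0,+1)
state=D head=4 tape=1110[0]...   (D,0)→(A,1,-1)
state=A head=3 tape=111[0]1...   (A,0)→(A,1,-1)
state=A head=2 tape=11[1]11...   (A,1)→(D,0,+1)
state=D head=3 tape=110[1]1...   (D,1)→(B,1,-1)
state=B head=2 tape=11[0]11...   (B,0)→(A,1,+1)
state=A head=3 tape=111[1]1...   (A,1)→(D,0,+1)
state=D head=4 tape=1110[1]...   (D,1)→(B,1,-1)
state=B head=3 tape=111[0]1...   (B,0)→(A,1,+1)
state=A head=4 tape=1111[1]...   (A,1)→(D,0,+1)
state=D head=5 tape=11110[.]..   (D,.)→(B,0,+1)
state=B head=6 tape=111100[.].   (B,.)→(H,0,+1)
state=H head=7 tape=1111000[.]
The non-blank tape span at halt is 1111000.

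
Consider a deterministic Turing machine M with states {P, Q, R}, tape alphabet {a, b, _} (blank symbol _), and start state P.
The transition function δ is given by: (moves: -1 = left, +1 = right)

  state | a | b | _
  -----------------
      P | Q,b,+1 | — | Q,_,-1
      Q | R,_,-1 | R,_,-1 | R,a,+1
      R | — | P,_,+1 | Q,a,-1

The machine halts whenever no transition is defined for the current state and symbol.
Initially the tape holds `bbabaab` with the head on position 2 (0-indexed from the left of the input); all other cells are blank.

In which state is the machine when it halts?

R

P | __bb[a]baab   read a → write b, move +1, go to Q
Q | __bbb[b]aab   read b → write _, move -1, go to R
R | __bb[b]_aab   read b → write _, move +1, go to P
P | __bb_[_]aab   read _ → write _, move -1, go to Q
Q | __bb[_]_aab   read _ → write a, move +1, go to R
R | __bba[_]aab   read _ → write a, move -1, go to Q
Q | __bb[a]aaab   read a → write _, move -1, go to R
R | __b[b]_aaab   read b → write _, move +1, go to P
P | __b_[_]aaab   read _ → write _, move -1, go to Q
Q | __b[_]_aaab   read _ → write a, move +1, go to R
R | __ba[_]aaab   read _ → write a, move -1, go to Q
Q | __b[a]aaaab   read a → write _, move -1, go to R
R | __[b]_aaaab   read b → write _, move +1, go to P
P | ___[_]aaaab   read _ → write _, move -1, go to Q
Q | __[_]_aaaab   read _ → write a, move +1, go to R
R | __a[_]aaaab   read _ → write a, move -1, go to Q
Q | __[a]aaaaab   read a → write _, move -1, go to R
R | _[_]_aaaaab   read _ → write a, move -1, go to Q
Q | [_]a_aaaaab   read _ → write a, move +1, go to R
R | a[a]_aaaaab
No transition is defined for (R, a); M halts in state R.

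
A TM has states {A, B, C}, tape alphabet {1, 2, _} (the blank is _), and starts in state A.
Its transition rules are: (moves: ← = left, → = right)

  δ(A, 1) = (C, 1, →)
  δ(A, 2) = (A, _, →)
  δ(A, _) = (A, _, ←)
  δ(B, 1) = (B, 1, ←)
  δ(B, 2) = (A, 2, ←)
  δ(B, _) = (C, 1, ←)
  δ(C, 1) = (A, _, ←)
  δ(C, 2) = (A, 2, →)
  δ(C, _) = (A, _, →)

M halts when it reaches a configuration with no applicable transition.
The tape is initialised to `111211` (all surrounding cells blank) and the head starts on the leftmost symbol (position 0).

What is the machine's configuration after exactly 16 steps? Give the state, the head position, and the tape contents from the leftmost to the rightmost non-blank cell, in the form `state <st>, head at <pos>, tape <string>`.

state A, head at 4, tape 1_121

state=A head=0 tape=[1]11211_   (A,1)→(C,1,→)
state=C head=1 tape=1[1]1211_   (C,1)→(A,_,←)
state=A head=0 tape=[1]_1211_   (A,1)→(C,1,→)
state=C head=1 tape=1[_]1211_   (C,_)→(A,_,→)
state=A head=2 tape=1_[1]211_   (A,1)→(C,1,→)
state=C head=3 tape=1_1[2]11_   (C,2)→(A,2,→)
state=A head=4 tape=1_12[1]1_   (A,1)→(C,1,→)
state=C head=5 tape=1_121[1]_   (C,1)→(A,_,←)
state=A head=4 tape=1_12[1]__   (A,1)→(C,1,→)
state=C head=5 tape=1_121[_]_   (C,_)→(A,_,→)
state=A head=6 tape=1_121_[_]   (A,_)→(A,_,←)
state=A head=5 tape=1_121[_]_   (A,_)→(A,_,←)
state=A head=4 tape=1_12[1]__   (A,1)→(C,1,→)
state=C head=5 tape=1_121[_]_   (C,_)→(A,_,→)
state=A head=6 tape=1_121_[_]   (A,_)→(A,_,←)
state=A head=5 tape=1_121[_]_   (A,_)→(A,_,←)
state=A head=4 tape=1_12[1]__
After 16 steps: state A, head at 4, tape 1_121.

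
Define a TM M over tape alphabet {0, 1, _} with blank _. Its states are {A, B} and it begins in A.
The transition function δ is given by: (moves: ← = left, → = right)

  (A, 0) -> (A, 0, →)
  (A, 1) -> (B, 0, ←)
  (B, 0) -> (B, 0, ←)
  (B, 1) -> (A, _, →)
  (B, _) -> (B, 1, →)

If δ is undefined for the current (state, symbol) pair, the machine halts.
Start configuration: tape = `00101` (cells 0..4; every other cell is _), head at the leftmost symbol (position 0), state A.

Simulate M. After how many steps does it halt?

A | _[0]0101_   read 0 → write 0, move →, go to A
A | _0[0]101_   read 0 → write 0, move →, go to A
A | _00[1]01_   read 1 → write 0, move ←, go to B
B | _0[0]001_   read 0 → write 0, move ←, go to B
B | _[0]0001_   read 0 → write 0, move ←, go to B
B | [_]00001_   read _ → write 1, move →, go to B
B | 1[0]0001_   read 0 → write 0, move ←, go to B
B | [1]00001_   read 1 → write _, move →, go to A
A | _[0]0001_   read 0 → write 0, move →, go to A
A | _0[0]001_   read 0 → write 0, move →, go to A
A | _00[0]01_   read 0 → write 0, move →, go to A
A | _000[0]1_   read 0 → write 0, move →, go to A
A | _0000[1]_   read 1 → write 0, move ←, go to B
B | _000[0]0_   read 0 → write 0, move ←, go to B
B | _00[0]00_   read 0 → write 0, move ←, go to B
B | _0[0]000_   read 0 → write 0, move ←, go to B
B | _[0]0000_   read 0 → write 0, move ←, go to B
B | [_]00000_   read _ → write 1, move →, go to B
B | 1[0]0000_   read 0 → write 0, move ←, go to B
B | [1]00000_   read 1 → write _, move →, go to A
A | _[0]0000_   read 0 → write 0, move →, go to A
A | _0[0]000_   read 0 → write 0, move →, go to A
A | _00[0]00_   read 0 → write 0, move →, go to A
A | _000[0]0_   read 0 → write 0, move →, go to A
A | _0000[0]_   read 0 → write 0, move →, go to A
A | _00000[_]
M halts after 25 transitions.

25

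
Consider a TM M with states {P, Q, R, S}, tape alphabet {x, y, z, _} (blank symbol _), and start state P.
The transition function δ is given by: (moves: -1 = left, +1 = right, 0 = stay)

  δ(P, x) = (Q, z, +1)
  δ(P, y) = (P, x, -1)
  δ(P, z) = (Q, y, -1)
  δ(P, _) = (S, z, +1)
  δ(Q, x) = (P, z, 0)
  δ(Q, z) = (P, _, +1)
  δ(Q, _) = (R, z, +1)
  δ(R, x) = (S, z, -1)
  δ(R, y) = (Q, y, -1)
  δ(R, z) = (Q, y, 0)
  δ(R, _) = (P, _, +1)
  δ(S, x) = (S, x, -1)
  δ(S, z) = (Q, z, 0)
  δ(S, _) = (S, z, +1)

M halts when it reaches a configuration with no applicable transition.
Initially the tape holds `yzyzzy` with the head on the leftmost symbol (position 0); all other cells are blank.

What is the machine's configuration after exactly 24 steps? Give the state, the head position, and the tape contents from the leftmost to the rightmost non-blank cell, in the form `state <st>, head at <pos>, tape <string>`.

state Q, head at 5, tape z_z_zy

P | _[y]zyzzy   read y → write x, move -1, go to P
P | [_]xzyzzy   read _ → write z, move +1, go to S
S | z[x]zyzzy   read x → write x, move -1, go to S
S | [z]xzyzzy   read z → write z, move 0, go to Q
Q | [z]xzyzzy   read z → write _, move +1, go to P
P | _[x]zyzzy   read x → write z, move +1, go to Q
Q | _z[z]yzzy   read z → write _, move +1, go to P
P | _z_[y]zzy   read y → write x, move -1, go to P
P | _z[_]xzzy   read _ → write z, move +1, go to S
S | _zz[x]zzy   read x → write x, move -1, go to S
S | _z[z]xzzy   read z → write z, move 0, go to Q
Q | _z[z]xzzy   read z → write _, move +1, go to P
P | _z_[x]zzy   read x → write z, move +1, go to Q
Q | _z_z[z]zy   read z → write _, move +1, go to P
P | _z_z_[z]y   read z → write y, move -1, go to Q
Q | _z_z[_]yy   read _ → write z, move +1, go to R
R | _z_zz[y]y   read y → write y, move -1, go to Q
Q | _z_z[z]yy   read z → write _, move +1, go to P
P | _z_z_[y]y   read y → write x, move -1, go to P
P | _z_z[_]xy   read _ → write z, move +1, go to S
S | _z_zz[x]y   read x → write x, move -1, go to S
S | _z_z[z]xy   read z → write z, move 0, go to Q
Q | _z_z[z]xy   read z → write _, move +1, go to P
P | _z_z_[x]y   read x → write z, move +1, go to Q
Q | _z_z_z[y]
After 24 steps: state Q, head at 5, tape z_z_zy.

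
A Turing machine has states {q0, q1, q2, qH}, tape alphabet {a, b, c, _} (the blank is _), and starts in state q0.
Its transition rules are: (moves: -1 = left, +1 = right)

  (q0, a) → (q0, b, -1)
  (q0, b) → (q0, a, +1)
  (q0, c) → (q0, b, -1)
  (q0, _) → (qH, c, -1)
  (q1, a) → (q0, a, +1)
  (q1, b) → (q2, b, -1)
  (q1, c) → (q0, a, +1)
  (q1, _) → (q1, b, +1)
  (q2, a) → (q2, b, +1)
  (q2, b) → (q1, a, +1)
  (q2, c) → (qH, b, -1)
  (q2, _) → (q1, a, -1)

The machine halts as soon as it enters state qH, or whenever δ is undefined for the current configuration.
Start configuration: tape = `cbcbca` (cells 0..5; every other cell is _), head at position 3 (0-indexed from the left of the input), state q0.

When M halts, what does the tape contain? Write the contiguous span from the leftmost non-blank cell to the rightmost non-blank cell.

cbbbbbb

state=q0 head=3 tape=__cbc[b]ca   (q0,b)→(q0,a,+1)
state=q0 head=4 tape=__cbca[c]a   (q0,c)→(q0,b,-1)
state=q0 head=3 tape=__cbc[a]ba   (q0,a)→(q0,b,-1)
state=q0 head=2 tape=__cb[c]bba   (q0,c)→(q0,b,-1)
state=q0 head=1 tape=__c[b]bbba   (q0,b)→(q0,a,+1)
state=q0 head=2 tape=__ca[b]bba   (q0,b)→(q0,a,+1)
state=q0 head=3 tape=__caa[b]ba   (q0,b)→(q0,a,+1)
state=q0 head=4 tape=__caaa[b]a   (q0,b)→(q0,a,+1)
state=q0 head=5 tape=__caaaa[a]   (q0,a)→(q0,b,-1)
state=q0 head=4 tape=__caaa[a]b   (q0,a)→(q0,b,-1)
state=q0 head=3 tape=__caa[a]bb   (q0,a)→(q0,b,-1)
state=q0 head=2 tape=__ca[a]bbb   (q0,a)→(q0,b,-1)
state=q0 head=1 tape=__c[a]bbbb   (q0,a)→(q0,b,-1)
state=q0 head=0 tape=__[c]bbbbb   (q0,c)→(q0,b,-1)
state=q0 head=-1 tape=_[_]bbbbbb   (q0,_)→(qH,c,-1)
state=qH head=-2 tape=[_]cbbbbbb
The non-blank tape span at halt is cbbbbbb.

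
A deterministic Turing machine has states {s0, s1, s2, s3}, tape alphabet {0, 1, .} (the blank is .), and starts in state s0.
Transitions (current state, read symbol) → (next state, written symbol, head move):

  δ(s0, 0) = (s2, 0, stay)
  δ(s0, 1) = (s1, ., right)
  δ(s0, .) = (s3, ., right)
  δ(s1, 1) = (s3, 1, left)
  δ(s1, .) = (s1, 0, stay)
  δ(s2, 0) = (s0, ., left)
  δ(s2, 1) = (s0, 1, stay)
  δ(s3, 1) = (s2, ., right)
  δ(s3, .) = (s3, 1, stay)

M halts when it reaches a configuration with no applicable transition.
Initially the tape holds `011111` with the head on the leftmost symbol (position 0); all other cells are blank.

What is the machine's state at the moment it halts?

state=s0 head=0 tape=.[0]11111.   (s0,0)→(s2,0,stay)
state=s2 head=0 tape=.[0]11111.   (s2,0)→(s0,.,left)
state=s0 head=-1 tape=[.].11111.   (s0,.)→(s3,.,right)
state=s3 head=0 tape=.[.]11111.   (s3,.)→(s3,1,stay)
state=s3 head=0 tape=.[1]11111.   (s3,1)→(s2,.,right)
state=s2 head=1 tape=..[1]1111.   (s2,1)→(s0,1,stay)
state=s0 head=1 tape=..[1]1111.   (s0,1)→(s1,.,right)
state=s1 head=2 tape=...[1]111.   (s1,1)→(s3,1,left)
state=s3 head=1 tape=..[.]1111.   (s3,.)→(s3,1,stay)
state=s3 head=1 tape=..[1]1111.   (s3,1)→(s2,.,right)
state=s2 head=2 tape=...[1]111.   (s2,1)→(s0,1,stay)
state=s0 head=2 tape=...[1]111.   (s0,1)→(s1,.,right)
state=s1 head=3 tape=....[1]11.   (s1,1)→(s3,1,left)
state=s3 head=2 tape=...[.]111.   (s3,.)→(s3,1,stay)
state=s3 head=2 tape=...[1]111.   (s3,1)→(s2,.,right)
state=s2 head=3 tape=....[1]11.   (s2,1)→(s0,1,stay)
state=s0 head=3 tape=....[1]11.   (s0,1)→(s1,.,right)
state=s1 head=4 tape=.....[1]1.   (s1,1)→(s3,1,left)
state=s3 head=3 tape=....[.]11.   (s3,.)→(s3,1,stay)
state=s3 head=3 tape=....[1]11.   (s3,1)→(s2,.,right)
state=s2 head=4 tape=.....[1]1.   (s2,1)→(s0,1,stay)
state=s0 head=4 tape=.....[1]1.   (s0,1)→(s1,.,right)
state=s1 head=5 tape=......[1].   (s1,1)→(s3,1,left)
state=s3 head=4 tape=.....[.]1.   (s3,.)→(s3,1,stay)
state=s3 head=4 tape=.....[1]1.   (s3,1)→(s2,.,right)
state=s2 head=5 tape=......[1].   (s2,1)→(s0,1,stay)
state=s0 head=5 tape=......[1].   (s0,1)→(s1,.,right)
state=s1 head=6 tape=.......[.]   (s1,.)→(s1,0,stay)
state=s1 head=6 tape=.......[0]
No transition is defined for (s1, 0); M halts in state s1.

s1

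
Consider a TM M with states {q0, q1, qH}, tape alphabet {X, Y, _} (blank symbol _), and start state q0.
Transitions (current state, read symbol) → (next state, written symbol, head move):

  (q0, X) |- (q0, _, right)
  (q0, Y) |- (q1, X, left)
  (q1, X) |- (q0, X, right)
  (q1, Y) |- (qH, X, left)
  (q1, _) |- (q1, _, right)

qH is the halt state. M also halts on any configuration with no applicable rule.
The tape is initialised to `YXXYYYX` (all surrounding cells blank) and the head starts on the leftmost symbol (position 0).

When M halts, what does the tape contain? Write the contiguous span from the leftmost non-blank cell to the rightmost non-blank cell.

state=q0 head=0 tape=_[Y]XXYYYX_   (q0,Y)→(q1,X,left)
state=q1 head=-1 tape=[_]XXXYYYX_   (q1,_)→(q1,_,right)
state=q1 head=0 tape=_[X]XXYYYX_   (q1,X)→(q0,X,right)
state=q0 head=1 tape=_X[X]XYYYX_   (q0,X)→(q0,_,right)
state=q0 head=2 tape=_X_[X]YYYX_   (q0,X)→(q0,_,right)
state=q0 head=3 tape=_X__[Y]YYX_   (q0,Y)→(q1,X,left)
state=q1 head=2 tape=_X_[_]XYYX_   (q1,_)→(q1,_,right)
state=q1 head=3 tape=_X__[X]YYX_   (q1,X)→(q0,X,right)
state=q0 head=4 tape=_X__X[Y]YX_   (q0,Y)→(q1,X,left)
state=q1 head=3 tape=_X__[X]XYX_   (q1,X)→(q0,X,right)
state=q0 head=4 tape=_X__X[X]YX_   (q0,X)→(q0,_,right)
state=q0 head=5 tape=_X__X_[Y]X_   (q0,Y)→(q1,X,left)
state=q1 head=4 tape=_X__X[_]XX_   (q1,_)→(q1,_,right)
state=q1 head=5 tape=_X__X_[X]X_   (q1,X)→(q0,X,right)
state=q0 head=6 tape=_X__X_X[X]_   (q0,X)→(q0,_,right)
state=q0 head=7 tape=_X__X_X_[_]
The non-blank tape span at halt is X__X_X.

X__X_X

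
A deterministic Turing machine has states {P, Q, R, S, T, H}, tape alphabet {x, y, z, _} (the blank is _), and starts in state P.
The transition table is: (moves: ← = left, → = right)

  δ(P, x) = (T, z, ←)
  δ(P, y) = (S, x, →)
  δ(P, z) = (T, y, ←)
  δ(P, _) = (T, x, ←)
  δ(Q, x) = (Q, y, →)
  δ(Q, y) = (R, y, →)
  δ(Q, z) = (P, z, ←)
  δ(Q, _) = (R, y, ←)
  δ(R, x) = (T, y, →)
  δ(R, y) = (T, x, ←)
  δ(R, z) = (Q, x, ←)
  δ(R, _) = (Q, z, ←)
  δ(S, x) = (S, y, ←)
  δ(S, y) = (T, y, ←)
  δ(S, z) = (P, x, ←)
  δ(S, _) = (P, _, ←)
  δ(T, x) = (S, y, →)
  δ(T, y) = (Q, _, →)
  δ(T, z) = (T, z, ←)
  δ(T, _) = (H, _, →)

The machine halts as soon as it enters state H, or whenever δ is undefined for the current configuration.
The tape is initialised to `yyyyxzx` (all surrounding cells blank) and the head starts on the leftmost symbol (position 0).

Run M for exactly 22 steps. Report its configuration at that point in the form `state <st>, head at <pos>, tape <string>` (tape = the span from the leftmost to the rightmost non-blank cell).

P | [y]yyyxzx   read y → write x, move →, go to S
S | x[y]yyxzx   read y → write y, move ←, go to T
T | [x]yyyxzx   read x → write y, move →, go to S
S | y[y]yyxzx   read y → write y, move ←, go to T
T | [y]yyyxzx   read y → write _, move →, go to Q
Q | _[y]yyxzx   read y → write y, move →, go to R
R | _y[y]yxzx   read y → write x, move ←, go to T
T | _[y]xyxzx   read y → write _, move →, go to Q
Q | __[x]yxzx   read x → write y, move →, go to Q
Q | __y[y]xzx   read y → write y, move →, go to R
R | __yy[x]zx   read x → write y, move →, go to T
T | __yyy[z]x   read z → write z, move ←, go to T
T | __yy[y]zx   read y → write _, move →, go to Q
Q | __yy_[z]x   read z → write z, move ←, go to P
P | __yy[_]zx   read _ → write x, move ←, go to T
T | __y[y]xzx   read y → write _, move →, go to Q
Q | __y_[x]zx   read x → write y, move →, go to Q
Q | __y_y[z]x   read z → write z, move ←, go to P
P | __y_[y]zx   read y → write x, move →, go to S
S | __y_x[z]x   read z → write x, move ←, go to P
P | __y_[x]xx   read x → write z, move ←, go to T
T | __y[_]zxx   read _ → write _, move →, go to H
H | __y_[z]xx
After 22 steps: state H, head at 4, tape y_zxx.

state H, head at 4, tape y_zxx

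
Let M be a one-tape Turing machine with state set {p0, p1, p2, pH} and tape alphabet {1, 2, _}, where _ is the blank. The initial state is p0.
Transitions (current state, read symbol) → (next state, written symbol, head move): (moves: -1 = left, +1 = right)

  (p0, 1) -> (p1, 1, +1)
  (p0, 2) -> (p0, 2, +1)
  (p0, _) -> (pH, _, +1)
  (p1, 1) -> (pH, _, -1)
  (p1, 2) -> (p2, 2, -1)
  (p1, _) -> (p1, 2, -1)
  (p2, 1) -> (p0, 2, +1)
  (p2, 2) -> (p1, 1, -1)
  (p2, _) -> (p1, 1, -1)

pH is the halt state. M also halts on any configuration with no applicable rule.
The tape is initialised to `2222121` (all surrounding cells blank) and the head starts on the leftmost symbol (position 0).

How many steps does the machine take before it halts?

state=p0 head=0 tape=[2]222121_   (p0,2)→(p0,2,+1)
state=p0 head=1 tape=2[2]22121_   (p0,2)→(p0,2,+1)
state=p0 head=2 tape=22[2]2121_   (p0,2)→(p0,2,+1)
state=p0 head=3 tape=222[2]121_   (p0,2)→(p0,2,+1)
state=p0 head=4 tape=2222[1]21_   (p0,1)→(p1,1,+1)
state=p1 head=5 tape=22221[2]1_   (p1,2)→(p2,2,-1)
state=p2 head=4 tape=2222[1]21_   (p2,1)→(p0,2,+1)
state=p0 head=5 tape=22222[2]1_   (p0,2)→(p0,2,+1)
state=p0 head=6 tape=222222[1]_   (p0,1)→(p1,1,+1)
state=p1 head=7 tape=2222221[_]   (p1,_)→(p1,2,-1)
state=p1 head=6 tape=222222[1]2   (p1,1)→(pH,_,-1)
state=pH head=5 tape=22222[2]_2
M halts after 11 transitions.

11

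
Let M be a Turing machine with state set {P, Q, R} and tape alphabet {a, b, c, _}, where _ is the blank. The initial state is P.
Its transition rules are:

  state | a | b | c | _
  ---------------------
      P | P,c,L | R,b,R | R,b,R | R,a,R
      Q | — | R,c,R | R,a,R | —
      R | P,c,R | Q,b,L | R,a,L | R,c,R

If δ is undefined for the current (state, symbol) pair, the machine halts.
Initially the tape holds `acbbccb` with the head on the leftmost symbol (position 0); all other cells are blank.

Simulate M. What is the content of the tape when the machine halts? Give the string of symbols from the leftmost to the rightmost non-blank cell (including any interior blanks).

P | __[a]cbbccb   read a → write c, move L, go to P
P | _[_]ccbbccb   read _ → write a, move R, go to R
R | _a[c]cbbccb   read c → write a, move L, go to R
R | _[a]acbbccb   read a → write c, move R, go to P
P | _c[a]cbbccb   read a → write c, move L, go to P
P | _[c]ccbbccb   read c → write b, move R, go to R
R | _b[c]cbbccb   read c → write a, move L, go to R
R | _[b]acbbccb   read b → write b, move L, go to Q
Q | [_]bacbbccb
The non-blank tape span at halt is bacbbccb.

bacbbccb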